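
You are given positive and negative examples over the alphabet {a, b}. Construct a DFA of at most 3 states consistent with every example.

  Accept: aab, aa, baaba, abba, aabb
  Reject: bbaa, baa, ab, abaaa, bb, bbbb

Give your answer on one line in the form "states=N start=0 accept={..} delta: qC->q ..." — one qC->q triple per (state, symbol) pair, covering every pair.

states=3 start=0 accept={2} delta: 0a->1 0b->1 1a->2 1b->1 2a->0 2b->2

Fold the examples into a partial DFA from state 0: repeatedly fix the first undefined (state, symbol) met by the shortest-then-alphabetical prefix, trying targets in increasing order and rejecting any under which an Accept and a Reject string meet in one state with the same remainder; add a state when all current targets are rejected. Accepting states are where Accept strings end.
a: 0a undefined. 0a->0: no, aab/ab meet in 0 with "b" left. Open state 1: 0a->1.
b: 0b undefined. 0b->0: no, aa/bbaa meet in 1 with "a" left. 0b->1: ok.
aa: 1a undefined. 1a->0: no, aab/baa meet in 1. 1a->1: no, aab/ab meet in 1 with "b" left. Open state 2: 1a->2.
ab: 1b undefined. 1b->0: no, aa/bbaa meet in 2. 1b->1: ok.
aab: 2b undefined. 2b->0: no, aabb/ab meet in 1. 2b->1: no, aab/ab meet in 1. 2b->2: ok.
baa: 2a undefined. 2a->0: ok.
All examples now run through 3 states with every (state, symbol) defined. Accept strings end in {2}, Reject strings end in {0,1}; accept={2}.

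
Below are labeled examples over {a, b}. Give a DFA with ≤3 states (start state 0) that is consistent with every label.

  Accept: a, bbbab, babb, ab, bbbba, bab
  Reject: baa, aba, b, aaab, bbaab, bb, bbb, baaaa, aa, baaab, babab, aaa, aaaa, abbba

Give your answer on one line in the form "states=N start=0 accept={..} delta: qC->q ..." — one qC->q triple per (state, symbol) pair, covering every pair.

states=3 start=0 accept={1} delta: 0a->1 0b->0 1a->2 1b->1 2a->2 2b->0

State merging on the prefix tree: take the shortest (then alphabetical) example prefix whose next move is undefined and point that move at state 0, else 1, else 2, ...; a target is out if some Accept/Reject pair would then sit in one state with the same input left (inseparable). If every existing state is out, open a new one.
a: 0a undefined. 0a->0: no, a/aa meet in 0. Open state 1: 0a->1.
b: 0b undefined. 0b->0: ok.
aa: 1a undefined. 1a->0: no, a/aaa meet in 1. 1a->1: no, a/baa meet in 1. Open state 2: 1a->2.
ab: 1b undefined. 1b->0: no, a/aba meet in 1. 1b->1: ok.
aaa: 2a undefined. 2a->0: no, a/baaaa meet in 1. 2a->1: no, a/aaab meet in 1. 2a->2: ok.
aaab: 2b undefined. 2b->0: ok.
All examples now run through 3 states with every (state, symbol) defined. Accept strings end in {1}, Reject strings end in {0,2}; accept={1}.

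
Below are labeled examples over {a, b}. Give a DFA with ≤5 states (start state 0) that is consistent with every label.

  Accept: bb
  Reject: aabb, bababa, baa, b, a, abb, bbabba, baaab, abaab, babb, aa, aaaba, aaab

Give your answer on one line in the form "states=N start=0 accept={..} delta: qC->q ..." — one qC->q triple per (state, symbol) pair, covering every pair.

State merging on the prefix tree: take the shortest (then alphabetical) example prefix whose next move is undefined and point that move at state 0, else 1, else 2, ...; a target is out if some Accept/Reject pair would then sit in one state with the same input left (inseparable). If every existing state is out, open a new one.
a: 0a undefined. 0a->0: no, bb/aabb meet in 0 with "bb" left. Open state 1: 0a->1.
b: 0b undefined. 0b->0: no, bb/b meet in 0. 0b->1: ok.
aa: 1a undefined. 1a->0: no, bb/aabb meet in 1 with "b" left. 1a->1: no, bb/baaab meet in 1 with "b" left. Open state 2: 1a->2.
ab: 1b undefined. 1b->0: ok.
aaa: 2a undefined. 2a->0: no, bb/baa meet in 0. 2a->1: no, bb/aaab meet in 0. 2a->2: ok.
aab: 2b undefined. 2b->0: no, bb/baaab meet in 0. 2b->1: no, bb/aabb meet in 0. 2b->2: ok.
All examples now run through 3 states with every (state, symbol) defined. Accept strings end in {0}, Reject strings end in {1,2}; accept={0}.

states=3 start=0 accept={0} delta: 0a->1 0b->1 1a->2 1b->0 2a->2 2b->2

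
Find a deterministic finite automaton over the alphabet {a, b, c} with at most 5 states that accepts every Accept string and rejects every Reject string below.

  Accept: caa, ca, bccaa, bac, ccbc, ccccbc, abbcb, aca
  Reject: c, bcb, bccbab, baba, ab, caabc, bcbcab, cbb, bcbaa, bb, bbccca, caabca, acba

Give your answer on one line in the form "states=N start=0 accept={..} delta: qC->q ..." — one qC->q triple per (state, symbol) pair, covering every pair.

states=5 start=0 accept={2,4} delta: 0a->0 0b->1 0c->1 1a->2 1b->3 1c->1 2a->4 2b->0 2c->2 3a->0 3b->0 3c->4 4a->0 4b->4 4c->3

State merging on the prefix tree: take the shortest (then alphabetical) example prefix whose next move is undefined and point that move at state 0, else 1, else 2, ...; a target is out if some Accept/Reject pair would then sit in one state with the same input left (inseparable). If every existing state is out, open a new one.
a: 0a undefined. 0a->0: ok.
b: 0b undefined. 0b->0: no, bac/c meet in 0 with "c" left. Open state 1: 0b->1.
c: 0c undefined. 0c->0: no, caa/c meet in 0. 0c->1: ok.
ba: 1a undefined. 1a->0: no, caa/baba meet in 0. 1a->1: no, caa/c meet in 1. Open state 2: 1a->2.
bb: 1b undefined. 1b->0: no, abbcb/bb meet in 0. 1b->1: no, ca/acba meet in 2. 1b->2: no, caa/acba meet in 2 with "a" left. Open state 3: 1b->3.
bc: 1c undefined. 1c->0: no, caa/bcbaa meet in 2 with "a" left. 1c->1: ok.
bab: 2b undefined. 2b->0: ok.
bac: 2c undefined. 2c->0: no, bac/baba meet in 0. 2c->1: no, bac/c meet in 1. 2c->2: ok.
bbc: 3c undefined. 3c->0: no, ca/bbccca meet in 2. 3c->1: no, ca/bbccca meet in 2. 3c->2: no, caa/bbccca meet in 2 with "a" left. 3c->3: no, ccbc/bcb meet in 3. Open state 4: 3c->4.
caa: 2a undefined. 2a->0: no, caa/baba meet in 0. 2a->1: no, caa/c meet in 1. 2a->2: no, caa/caabca meet in 2. 2a->3: no, caa/bcb meet in 3. 2a->4: ok.
cbb: 3b undefined. 3b->0: ok.
acba: 3a undefined. 3a->0: ok.
bbcc: 4c undefined. 4c->0: no, ca/bbccca meet in 2. 4c->1: no, ca/bbccca meet in 2. 4c->2: no, caa/bbccca meet in 4. 4c->3: ok.
caab: 4b undefined. 4b->0: no, ca/caabca meet in 2. 4b->1: no, ca/caabca meet in 2. 4b->2: no, caa/caabca meet in 4. 4b->3: no, caa/caabc meet in 4. 4b->4: ok.
bcbca: 4a undefined. 4a->0: ok.
All examples now run through 5 states with every (state, symbol) defined. Accept strings end in {2,4}, Reject strings end in {0,1,3}; accept={2,4}.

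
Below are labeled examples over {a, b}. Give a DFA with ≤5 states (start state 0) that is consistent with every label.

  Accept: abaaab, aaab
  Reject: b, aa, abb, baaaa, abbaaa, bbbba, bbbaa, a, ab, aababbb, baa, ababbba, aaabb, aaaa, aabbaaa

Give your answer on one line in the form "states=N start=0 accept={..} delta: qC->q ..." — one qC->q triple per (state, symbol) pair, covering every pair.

Fold the examples into a partial DFA from state 0: repeatedly fix the first undefined (state, symbol) met by the shortest-then-alphabetical prefix, trying targets in increasing order and rejecting any under which an Accept and a Reject string meet in one state with the same remainder; add a state when all current targets are rejected. Accepting states are where Accept strings end.
a: 0a undefined. 0a->0: no, aaab/b meet in 0 with "b" left. Open state 1: 0a->1.
b: 0b undefined. 0b->0: ok.
aa: 1a undefined. 1a->0: no, aaab/ab meet in 1 with "b" left. 1a->1: no, aaab/ab meet in 1 with "b" left. Open state 2: 1a->2.
ab: 1b undefined. 1b->0: ok.
aaa: 2a undefined. 2a->0: no, abaaab/b meet in 0. 2a->1: no, abaaab/b meet in 0. 2a->2: ok.
aab: 2b undefined. 2b->0: no, abaaab/b meet in 0. 2b->1: no, abaaab/bbbba meet in 1. 2b->2: no, abaaab/aa meet in 2. Open state 3: 2b->3.
aaba: 3a undefined. 3a->0: ok.
aabb: 3b undefined. 3b->0: ok.
All examples now run through 4 states with every (state, symbol) defined. Accept strings end in {3}, Reject strings end in {0,1,2}; accept={3}.

states=4 start=0 accept={3} delta: 0a->1 0b->0 1a->2 1b->0 2a->2 2b->3 3a->0 3b->0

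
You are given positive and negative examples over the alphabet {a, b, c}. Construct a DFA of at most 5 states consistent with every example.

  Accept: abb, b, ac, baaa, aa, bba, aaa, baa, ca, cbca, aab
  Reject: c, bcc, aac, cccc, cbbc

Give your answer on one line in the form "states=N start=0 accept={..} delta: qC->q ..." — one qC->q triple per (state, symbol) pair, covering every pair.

states=3 start=0 accept={0,1} delta: 0a->1 0b->0 0c->2 1a->0 1b->0 1c->0 2a->0 2b->0 2c->2

Fold the examples into a partial DFA from state 0: repeatedly fix the first undefined (state, symbol) met by the shortest-then-alphabetical prefix, trying targets in increasing order and rejecting any under which an Accept and a Reject string meet in one state with the same remainder; add a state when all current targets are rejected. Accepting states are where Accept strings end.
a: 0a undefined. 0a->0: no, ac/c meet in 0 with "c" left. Open state 1: 0a->1.
b: 0b undefined. 0b->0: ok.
c: 0c undefined. 0c->0: no, b/c meet in 0. 0c->1: no, ac/bcc meet in 1 with "c" left. Open state 2: 0c->2.
aa: 1a undefined. 1a->0: ok.
ab: 1b undefined. 1b->0: ok.
ac: 1c undefined. 1c->0: ok.
ca: 2a undefined. 2a->0: ok.
cb: 2b undefined. 2b->0: ok.
cc: 2c undefined. 2c->0: no, abb/bcc meet in 0. 2c->1: no, baaa/bcc meet in 1. 2c->2: ok.
All examples now run through 3 states with every (state, symbol) defined. Accept strings end in {0,1}, Reject strings end in {2}; accept={0,1}.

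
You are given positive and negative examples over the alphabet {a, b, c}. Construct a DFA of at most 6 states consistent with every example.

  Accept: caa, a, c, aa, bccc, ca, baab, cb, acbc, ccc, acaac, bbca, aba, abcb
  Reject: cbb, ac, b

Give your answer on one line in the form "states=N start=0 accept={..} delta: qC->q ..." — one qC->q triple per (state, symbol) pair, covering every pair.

states=4 start=0 accept={1,2} delta: 0a->1 0b->0 0c->1 1a->1 1b->2 1c->3 2a->1 2b->0 2c->1 3a->3 3b->0 3c->1

Fold the examples into a partial DFA from state 0: repeatedly fix the first undefined (state, symbol) met by the shortest-then-alphabetical prefix, trying targets in increasing order and rejecting any under which an Accept and a Reject string meet in one state with the same remainder; add a state when all current targets are rejected. Accepting states are where Accept strings end.
a: 0a undefined. 0a->0: no, c/ac meet in 0 with "c" left. Open state 1: 0a->1.
b: 0b undefined. 0b->0: ok.
c: 0c undefined. 0c->0: no, c/cbb meet in 0. 0c->1: ok.
aa: 1a undefined. 1a->0: no, aa/b meet in 0. 1a->1: ok.
ab: 1b undefined. 1b->0: no, baab/cbb meet in 0. 1b->1: no, caa/cbb meet in 1. Open state 2: 1b->2.
ac: 1c undefined. 1c->0: no, acaac/ac meet in 0. 1c->1: no, caa/ac meet in 1. 1c->2: no, baab/ac meet in 2. Open state 3: 1c->3.
aba: 2a undefined. 2a->0: no, aba/b meet in 0. 2a->1: ok.
abc: 2c undefined. 2c->0: no, abcb/b meet in 0. 2c->1: ok.
aca: 3a undefined. 3a->0: no, acaac/ac meet in 3. 3a->1: no, acaac/ac meet in 3. 3a->2: no, acaac/ac meet in 3. 3a->3: ok.
acb: 3b undefined. 3b->0: ok.
cbb: 2b undefined. 2b->0: ok.
ccc: 3c undefined. 3c->0: no, bccc/cbb meet in 0. 3c->1: ok.
All examples now run through 4 states with every (state, symbol) defined. Accept strings end in {1,2}, Reject strings end in {0,3}; accept={1,2}.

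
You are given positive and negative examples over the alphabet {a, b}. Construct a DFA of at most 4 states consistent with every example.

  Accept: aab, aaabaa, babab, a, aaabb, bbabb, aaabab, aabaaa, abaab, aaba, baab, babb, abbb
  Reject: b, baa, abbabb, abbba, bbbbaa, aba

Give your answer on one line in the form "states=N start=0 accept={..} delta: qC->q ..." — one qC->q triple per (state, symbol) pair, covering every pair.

Fold the examples into a partial DFA from state 0: repeatedly fix the first undefined (state, symbol) met by the shortest-then-alphabetical prefix, trying targets in increasing order and rejecting any under which an Accept and a Reject string meet in one state with the same remainder; add a state when all current targets are rejected. Accepting states are where Accept strings end.
a: 0a undefined. 0a->0: no, aab/b meet in 0 with "b" left. Open state 1: 0a->1.
b: 0b undefined. 0b->0: ok.
aa: 1a undefined. 1a->0: no, aab/b meet in 0. 1a->1: no, a/baa meet in 1. Open state 2: 1a->2.
ab: 1b undefined. 1b->0: no, babab/b meet in 0. 1b->1: ok.
aaa: 2a undefined. 2a->0: no, aaabaa/baa meet in 2. 2a->1: ok.
aab: 2b undefined. 2b->0: no, aab/b meet in 0. 2b->1: no, aab/abbabb meet in 1. 2b->2: no, aab/baa meet in 2. Open state 3: 2b->3.
aaba: 3a undefined. 3a->0: no, aabaaa/baa meet in 2. 3a->1: ok.
abbabb: 3b undefined. 3b->0: ok.
All examples now run through 4 states with every (state, symbol) defined. Accept strings end in {1,3}, Reject strings end in {0,2}; accept={1,3}.

states=4 start=0 accept={1,3} delta: 0a->1 0b->0 1a->2 1b->1 2a->1 2b->3 3a->1 3b->0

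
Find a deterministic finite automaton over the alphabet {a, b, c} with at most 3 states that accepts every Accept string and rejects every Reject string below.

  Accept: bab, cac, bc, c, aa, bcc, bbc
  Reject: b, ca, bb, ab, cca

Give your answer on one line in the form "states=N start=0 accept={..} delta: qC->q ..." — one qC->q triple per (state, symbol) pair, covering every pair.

states=3 start=0 accept={0,2} delta: 0a->0 0b->1 0c->2 1a->2 1b->1 1c->0 2a->1 2b->0 2c->2

State merging on the prefix tree: take the shortest (then alphabetical) example prefix whose next move is undefined and point that move at state 0, else 1, else 2, ...; a target is out if some Accept/Reject pair would then sit in one state with the same input left (inseparable). If every existing state is out, open a new one.
a: 0a undefined. 0a->0: ok.
b: 0b undefined. 0b->0: no, bab/b meet in 0. Open state 1: 0b->1.
c: 0c undefined. 0c->0: no, cac/ca meet in 0. 0c->1: no, c/b meet in 1. Open state 2: 0c->2.
ba: 1a undefined. 1a->0: no, bab/b meet in 1. 1a->1: no, bab/bb meet in 1 with "b" left. 1a->2: ok.
bb: 1b undefined. 1b->0: no, aa/bb meet in 0. 1b->1: ok.
bc: 1c undefined. 1c->0: ok.
ca: 2a undefined. 2a->0: no, bc/ca meet in 0. 2a->1: ok.
cc: 2c undefined. 2c->0: no, cac/cca meet in 0. 2c->1: no, c/cca meet in 2. 2c->2: ok.
bab: 2b undefined. 2b->0: ok.
All examples now run through 3 states with every (state, symbol) defined. Accept strings end in {0,2}, Reject strings end in {1}; accept={0,2}.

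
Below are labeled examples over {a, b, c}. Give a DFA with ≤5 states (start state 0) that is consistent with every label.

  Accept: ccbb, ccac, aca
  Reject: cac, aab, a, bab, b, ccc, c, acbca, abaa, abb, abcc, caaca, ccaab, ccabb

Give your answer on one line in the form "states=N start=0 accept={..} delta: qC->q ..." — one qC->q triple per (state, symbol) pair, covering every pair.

states=5 start=0 accept={2} delta: 0a->0 0b->0 0c->1 1a->2 1b->1 1c->3 2a->1 2b->2 2c->0 3a->4 3b->2 3c->0 4a->0 4b->0 4c->2

State merging on the prefix tree: take the shortest (then alphabetical) example prefix whose next move is undefined and point that move at state 0, else 1, else 2, ...; a target is out if some Accept/Reject pair would then sit in one state with the same input left (inseparable). If every existing state is out, open a new one.
a: 0a undefined. 0a->0: ok.
b: 0b undefined. 0b->0: ok.
c: 0c undefined. 0c->0: no, ccbb/cac meet in 0. Open state 1: 0c->1.
ca: 1a undefined. 1a->0: no, aca/aab meet in 0. 1a->1: no, aca/c meet in 1. Open state 2: 1a->2.
cc: 1c undefined. 1c->0: no, ccbb/aab meet in 0. 1c->1: no, ccac/cac meet in 2 with "c" left. 1c->2: no, aca/abcc meet in 2. Open state 3: 1c->3.
acb: 1b undefined. 1b->0: no, aca/acbca meet in 2. 1b->1: ok.
caa: 2a undefined. 2a->0: no, aca/caaca meet in 2. 2a->1: ok.
cac: 2c undefined. 2c->0: ok.
cca: 3a undefined. 3a->0: no, ccac/c meet in 1. 3a->1: no, ccac/abcc meet in 3. 3a->2: no, ccac/cac meet in 0. 3a->3: no, ccbb/ccabb meet in 3 with "bb" left. Open state 4: 3a->4.
ccb: 3b undefined. 3b->0: no, ccbb/cac meet in 0. 3b->1: no, ccbb/c meet in 1. 3b->2: ok.
ccc: 3c undefined. 3c->0: ok.
ccaa: 4a undefined. 4a->0: ok.
ccab: 4b undefined. 4b->0: ok.
ccac: 4c undefined. 4c->0: no, ccac/cac meet in 0. 4c->1: no, ccac/c meet in 1. 4c->2: ok.
ccbb: 2b undefined. 2b->0: no, ccbb/cac meet in 0. 2b->1: no, ccbb/c meet in 1. 2b->2: ok.
All examples now run through 5 states with every (state, symbol) defined. Accept strings end in {2}, Reject strings end in {0,1,3,4}; accept={2}.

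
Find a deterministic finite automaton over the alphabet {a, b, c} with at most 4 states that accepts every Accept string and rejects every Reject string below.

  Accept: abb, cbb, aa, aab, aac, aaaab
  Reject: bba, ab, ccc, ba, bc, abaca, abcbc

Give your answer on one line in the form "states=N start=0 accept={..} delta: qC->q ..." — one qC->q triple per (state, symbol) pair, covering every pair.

State merging on the prefix tree: take the shortest (then alphabetical) example prefix whose next move is undefined and point that move at state 0, else 1, else 2, ...; a target is out if some Accept/Reject pair would then sit in one state with the same input left (inseparable). If every existing state is out, open a new one.
a: 0a undefined. 0a->0: no, aab/ab meet in 0 with "b" left. Open state 1: 0a->1.
b: 0b undefined. 0b->0: ok.
c: 0c undefined. 0c->0: no, cbb/ccc meet in 0. 0c->1: ok.
aa: 1a undefined. 1a->0: no, aac/bba meet in 1. 1a->1: no, aa/bba meet in 1. Open state 2: 1a->2.
ab: 1b undefined. 1b->0: no, abb/ab meet in 0. 1b->1: no, abb/bba meet in 1. 1b->2: no, aa/ab meet in 2. Open state 3: 1b->3.
cc: 1c undefined. 1c->0: ok.
aaa: 2a undefined. 2a->0: no, aaaab/ab meet in 3. 2a->1: ok.
aab: 2b undefined. 2b->0: ok.
aac: 2c undefined. 2c->0: ok.
aba: 3a undefined. 3a->0: no, aa/abaca meet in 2. 3a->1: ok.
abb: 3b undefined. 3b->0: ok.
abc: 3c undefined. 3c->0: ok.
All examples now run through 4 states with every (state, symbol) defined. Accept strings end in {0,2}, Reject strings end in {1,3}; accept={0,2}.

states=4 start=0 accept={0,2} delta: 0a->1 0b->0 0c->1 1a->2 1b->3 1c->0 2a->1 2b->0 2c->0 3a->1 3b->0 3c->0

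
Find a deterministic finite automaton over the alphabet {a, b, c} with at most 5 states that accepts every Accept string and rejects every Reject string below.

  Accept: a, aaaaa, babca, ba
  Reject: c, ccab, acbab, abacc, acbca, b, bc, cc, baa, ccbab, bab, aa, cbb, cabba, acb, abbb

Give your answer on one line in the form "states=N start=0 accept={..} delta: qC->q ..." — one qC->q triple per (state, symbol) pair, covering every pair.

Fold the examples into a partial DFA from state 0: repeatedly fix the first undefined (state, symbol) met by the shortest-then-alphabetical prefix, trying targets in increasing order and rejecting any under which an Accept and a Reject string meet in one state with the same remainder; add a state when all current targets are rejected. Accepting states are where Accept strings end.
a: 0a undefined. 0a->0: no, a/aa meet in 0. Open state 1: 0a->1.
b: 0b undefined. 0b->0: ok.
c: 0c undefined. 0c->0: ok.
aa: 1a undefined. 1a->0: ok.
ab: 1b undefined. 1b->0: no, a/cabba meet in 1. 1b->1: no, a/ccab meet in 1. Open state 2: 1b->2.
ac: 1c undefined. 1c->0: no, a/acbca meet in 1. 1c->1: no, babca/acbca meet in 2 with "ca" left. 1c->2: ok.
aba: 2a undefined. 2a->0: ok.
abb: 2b undefined. 2b->0: no, a/acbca meet in 1. 2b->1: no, a/acb meet in 1. 2b->2: no, babca/acbca meet in 2 with "ca" left. Open state 3: 2b->3.
abbb: 3b undefined. 3b->0: ok.
acba: 3a undefined. 3a->0: ok.
acbc: 3c undefined. 3c->0: no, a/acbca meet in 1. 3c->1: ok.
babc: 2c undefined. 2c->0: ok.
All examples now run through 4 states with every (state, symbol) defined. Accept strings end in {1}, Reject strings end in {0,2,3}; accept={1}.

states=4 start=0 accept={1} delta: 0a->1 0b->0 0c->0 1a->0 1b->2 1c->2 2a->0 2b->3 2c->0 3a->0 3b->0 3c->1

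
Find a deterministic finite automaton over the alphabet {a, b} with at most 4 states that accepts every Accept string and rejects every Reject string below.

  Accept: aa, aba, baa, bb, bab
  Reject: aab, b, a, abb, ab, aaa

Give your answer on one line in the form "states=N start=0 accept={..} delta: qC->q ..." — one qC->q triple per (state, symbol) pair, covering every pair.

State merging on the prefix tree: take the shortest (then alphabetical) example prefix whose next move is undefined and point that move at state 0, else 1, else 2, ...; a target is out if some Accept/Reject pair would then sit in one state with the same input left (inseparable). If every existing state is out, open a new one.
a: 0a undefined. 0a->0: no, aa/a meet in 0. Open state 1: 0a->1.
b: 0b undefined. 0b->0: no, bb/b meet in 0. 0b->1: no, baa/aaa meet in 1 with "aa" left. Open state 2: 0b->2.
aa: 1a undefined. 1a->0: ok.
ab: 1b undefined. 1b->0: no, aa/ab meet in 0. 1b->1: ok.
ba: 2a undefined. 2a->0: no, baa/a meet in 1. 2a->1: no, bab/a meet in 1. 2a->2: no, baa/aab meet in 2. Open state 3: 2a->3.
bb: 2b undefined. 2b->0: ok.
baa: 3a undefined. 3a->0: ok.
bab: 3b undefined. 3b->0: ok.
All examples now run through 4 states with every (state, symbol) defined. Accept strings end in {0}, Reject strings end in {1,2}; accept={0}.

states=4 start=0 accept={0} delta: 0a->1 0b->2 1a->0 1b->1 2a->3 2b->0 3a->0 3b->0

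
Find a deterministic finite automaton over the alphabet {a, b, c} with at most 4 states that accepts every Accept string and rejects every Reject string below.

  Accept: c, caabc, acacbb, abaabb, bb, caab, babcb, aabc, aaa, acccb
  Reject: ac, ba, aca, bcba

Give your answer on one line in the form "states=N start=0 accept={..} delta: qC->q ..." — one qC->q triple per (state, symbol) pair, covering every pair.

State merging on the prefix tree: take the shortest (then alphabetical) example prefix whose next move is undefined and point that move at state 0, else 1, else 2, ...; a target is out if some Accept/Reject pair would then sit in one state with the same input left (inseparable). If every existing state is out, open a new one.
a: 0a undefined. 0a->0: no, c/ac meet in 0 with "c" left. Open state 1: 0a->1.
b: 0b undefined. 0b->0: ok.
c: 0c undefined. 0c->0: ok.
aa: 1a undefined. 1a->0: no, aaa/ba meet in 1. 1a->1: no, aaa/ba meet in 1. Open state 2: 1a->2.
ab: 1b undefined. 1b->0: ok.
ac: 1c undefined. 1c->0: no, c/ac meet in 0. 1c->1: ok.
aaa: 2a undefined. 2a->0: ok.
aab: 2b undefined. 2b->0: ok.
acac: 2c undefined. 2c->0: ok.
All examples now run through 3 states with every (state, symbol) defined. Accept strings end in {0}, Reject strings end in {1,2}; accept={0}.

states=3 start=0 accept={0} delta: 0a->1 0b->0 0c->0 1a->2 1b->0 1c->1 2a->0 2b->0 2c->0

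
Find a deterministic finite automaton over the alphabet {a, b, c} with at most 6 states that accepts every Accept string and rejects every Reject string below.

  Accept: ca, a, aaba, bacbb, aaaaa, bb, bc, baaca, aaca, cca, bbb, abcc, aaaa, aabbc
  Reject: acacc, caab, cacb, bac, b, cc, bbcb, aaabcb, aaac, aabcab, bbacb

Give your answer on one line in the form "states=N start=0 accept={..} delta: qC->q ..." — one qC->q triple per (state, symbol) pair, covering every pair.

State merging on the prefix tree: take the shortest (then alphabetical) example prefix whose next move is undefined and point that move at state 0, else 1, else 2, ...; a target is out if some Accept/Reject pair would then sit in one state with the same input left (inseparable). If every existing state is out, open a new one.
a: 0a undefined. 0a->0: ok.
b: 0b undefined. 0b->0: no, a/b meet in 0. Open state 1: 0b->1.
c: 0c undefined. 0c->0: no, ca/acacc meet in 0. 0c->1: no, bc/cc meet in 1 with "c" left. Open state 2: 0c->2.
ba: 1a undefined. 1a->0: ok.
bb: 1b undefined. 1b->0: no, bbb/b meet in 1. 1b->1: no, bb/b meet in 1. 1b->2: no, bb/bac meet in 2. Open state 3: 1b->3.
bc: 1c undefined. 1c->0: no, abcc/bac meet in 2. 1c->1: no, bb/aaabcb meet in 3. 1c->2: no, bc/bac meet in 2. 1c->3: no, bbb/aaabcb meet in 3 with "b" left. Open state 4: 1c->4.
ca: 2a undefined. 2a->0: ok.
cc: 2c undefined. 2c->0: no, ca/acacc meet in 0. 2c->1: ok.
bba: 3a undefined. 3a->0: ok.
bbb: 3b undefined. 3b->0: ok.
bbc: 3c undefined. 3c->0: ok.
abcc: 4c undefined. 4c->0: ok.
bacb: 2b undefined. 2b->0: no, ca/cacb meet in 0. 2b->1: ok.
aabca: 4a undefined. 4a->0: ok.
aaabcb: 4b undefined. 4b->0: no, ca/aaabcb meet in 0. 4b->1: ok.
All examples now run through 5 states with every (state, symbol) defined. Accept strings end in {0,3,4}, Reject strings end in {1,2}; accept={0,3,4}.

states=5 start=0 accept={0,3,4} delta: 0a->0 0b->1 0c->2 1a->0 1b->3 1c->4 2a->0 2b->1 2c->1 3a->0 3b->0 3c->0 4a->0 4b->1 4c->0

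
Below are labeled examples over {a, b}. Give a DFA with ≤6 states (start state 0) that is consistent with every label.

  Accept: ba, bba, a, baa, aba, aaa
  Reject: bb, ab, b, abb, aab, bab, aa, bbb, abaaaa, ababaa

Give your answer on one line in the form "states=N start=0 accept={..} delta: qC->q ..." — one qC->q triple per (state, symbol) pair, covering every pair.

states=4 start=0 accept={1,3} delta: 0a->1 0b->2 1a->0 1b->0 2a->3 2b->0 3a->1 3b->0

Fold the examples into a partial DFA from state 0: repeatedly fix the first undefined (state, symbol) met by the shortest-then-alphabetical prefix, trying targets in increasing order and rejecting any under which an Accept and a Reject string meet in one state with the same remainder; add a state when all current targets are rejected. Accepting states are where Accept strings end.
a: 0a undefined. 0a->0: no, a/aa meet in 0. Open state 1: 0a->1.
b: 0b undefined. 0b->0: no, baa/aa meet in 1 with "a" left. 0b->1: no, ba/aa meet in 1 with "a" left. Open state 2: 0b->2.
aa: 1a undefined. 1a->0: ok.
ab: 1b undefined. 1b->0: ok.
ba: 2a undefined. 2a->0: no, ba/ab meet in 0. 2a->1: no, baa/ab meet in 0. 2a->2: no, ba/b meet in 2. Open state 3: 2a->3.
bb: 2b undefined. 2b->0: ok.
baa: 3a undefined. 3a->0: no, baa/bb meet in 0. 3a->1: ok.
bab: 3b undefined. 3b->0: ok.
All examples now run through 4 states with every (state, symbol) defined. Accept strings end in {1,3}, Reject strings end in {0,2}; accept={1,3}.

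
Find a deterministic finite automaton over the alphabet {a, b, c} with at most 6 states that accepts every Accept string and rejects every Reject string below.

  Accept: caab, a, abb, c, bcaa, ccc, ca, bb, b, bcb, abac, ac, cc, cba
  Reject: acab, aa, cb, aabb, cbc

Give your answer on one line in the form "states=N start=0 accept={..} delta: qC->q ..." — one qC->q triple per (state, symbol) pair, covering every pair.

states=4 start=0 accept={0,1,2} delta: 0a->1 0b->1 0c->2 1a->3 1b->0 1c->1 2a->0 2b->3 2c->0 3a->0 3b->3 3c->3

State merging on the prefix tree: take the shortest (then alphabetical) example prefix whose next move is undefined and point that move at state 0, else 1, else 2, ...; a target is out if some Accept/Reject pair would then sit in one state with the same input left (inseparable). If every existing state is out, open a new one.
a: 0a undefined. 0a->0: no, a/aa meet in 0. Open state 1: 0a->1.
b: 0b undefined. 0b->0: no, bcb/cb meet in 0 with "cb" left. 0b->1: ok.
c: 0c undefined. 0c->0: no, a/cb meet in 1. 0c->1: no, ca/aa meet in 1 with "a" left. Open state 2: 0c->2.
aa: 1a undefined. 1a->0: no, bb/aabb meet in 1 with "b" left. 1a->1: no, a/aa meet in 1. 1a->2: no, c/aa meet in 2. Open state 3: 1a->3.
ab: 1b undefined. 1b->0: ok.
ac: 1c undefined. 1c->0: no, bcaa/aa meet in 3. 1c->1: ok.
ca: 2a undefined. 2a->0: ok.
cb: 2b undefined. 2b->0: no, caab/cb meet in 0. 2b->1: no, a/cb meet in 1. 2b->2: no, c/cb meet in 2. 2b->3: ok.
cc: 2c undefined. 2c->0: ok.
aab: 3b undefined. 3b->0: no, caab/acab meet in 0. 3b->1: no, caab/aabb meet in 0. 3b->2: no, c/acab meet in 2. 3b->3: ok.
cba: 3a undefined. 3a->0: ok.
cbc: 3c undefined. 3c->0: no, caab/cbc meet in 0. 3c->1: no, a/cbc meet in 1. 3c->2: no, c/cbc meet in 2. 3c->3: ok.
All examples now run through 4 states with every (state, symbol) defined. Accept strings end in {0,1,2}, Reject strings end in {3}; accept={0,1,2}.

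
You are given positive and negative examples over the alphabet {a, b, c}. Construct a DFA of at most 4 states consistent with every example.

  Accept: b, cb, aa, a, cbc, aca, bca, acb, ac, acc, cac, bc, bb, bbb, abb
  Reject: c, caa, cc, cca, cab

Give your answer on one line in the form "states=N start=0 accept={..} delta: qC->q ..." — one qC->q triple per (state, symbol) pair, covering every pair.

states=4 start=0 accept={0,1} delta: 0a->1 0b->1 0c->2 1a->0 1b->0 1c->1 2a->3 2b->1 2c->2 3a->2 3b->2 3c->0

Fold the examples into a partial DFA from state 0: repeatedly fix the first undefined (state, symbol) met by the shortest-then-alphabetical prefix, trying targets in increasing order and rejecting any under which an Accept and a Reject string meet in one state with the same remainder; add a state when all current targets are rejected. Accepting states are where Accept strings end.
a: 0a undefined. 0a->0: no, ac/c meet in 0 with "c" left. Open state 1: 0a->1.
b: 0b undefined. 0b->0: no, bc/c meet in 0 with "c" left. 0b->1: ok.
c: 0c undefined. 0c->0: no, b/cca meet in 1. 0c->1: no, b/c meet in 1. Open state 2: 0c->2.
aa: 1a undefined. 1a->0: ok.
ab: 1b undefined. 1b->0: ok.
ac: 1c undefined. 1c->0: no, acc/c meet in 2. 1c->1: ok.
ca: 2a undefined. 2a->0: no, b/caa meet in 1. 2a->1: no, aa/caa meet in 0. 2a->2: no, cb/cab meet in 2 with "b" left. Open state 3: 2a->3.
cb: 2b undefined. 2b->0: no, cbc/c meet in 2. 2b->1: ok.
cc: 2c undefined. 2c->0: no, b/cca meet in 1. 2c->1: no, b/cc meet in 1. 2c->2: ok.
caa: 3a undefined. 3a->0: no, aa/caa meet in 0. 3a->1: no, b/caa meet in 1. 3a->2: ok.
cab: 3b undefined. 3b->0: no, aa/cab meet in 0. 3b->1: no, b/cab meet in 1. 3b->2: ok.
cac: 3c undefined. 3c->0: ok.
All examples now run through 4 states with every (state, symbol) defined. Accept strings end in {0,1}, Reject strings end in {2,3}; accept={0,1}.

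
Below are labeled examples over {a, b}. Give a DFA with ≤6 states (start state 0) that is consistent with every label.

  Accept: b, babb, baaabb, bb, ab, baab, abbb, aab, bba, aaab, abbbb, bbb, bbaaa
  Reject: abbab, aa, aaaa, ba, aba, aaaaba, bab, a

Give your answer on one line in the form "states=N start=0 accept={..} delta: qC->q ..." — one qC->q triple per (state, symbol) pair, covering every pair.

State merging on the prefix tree: take the shortest (then alphabetical) example prefix whose next move is undefined and point that move at state 0, else 1, else 2, ...; a target is out if some Accept/Reject pair would then sit in one state with the same input left (inseparable). If every existing state is out, open a new one.
a: 0a undefined. 0a->0: ok.
b: 0b undefined. 0b->0: no, b/abbab meet in 0. Open state 1: 0b->1.
ba: 1a undefined. 1a->0: no, b/bab meet in 1. 1a->1: no, b/ba meet in 1. Open state 2: 1a->2.
bb: 1b undefined. 1b->0: no, b/abbab meet in 1. 1b->1: no, bba/ba meet in 2. 1b->2: no, bb/ba meet in 2. Open state 3: 1b->3.
baa: 2a undefined. 2a->0: ok.
bab: 2b undefined. 2b->0: ok.
bba: 3a undefined. 3a->0: no, b/abbab meet in 1. 3a->1: no, baaabb/abbab meet in 3. 3a->2: no, bba/ba meet in 2. 3a->3: no, abbb/abbab meet in 3 with "b" left. Open state 4: 3a->4.
bbb: 3b undefined. 3b->0: no, abbb/aa meet in 0. 3b->1: ok.
bbaa: 4a undefined. 4a->0: no, bbaaa/aa meet in 0. 4a->1: no, bbaaa/ba meet in 2. 4a->2: no, bbaaa/aa meet in 0. 4a->3: ok.
abbab: 4b undefined. 4b->0: ok.
All examples now run through 5 states with every (state, symbol) defined. Accept strings end in {1,3,4}, Reject strings end in {0,2}; accept={1,3,4}.

states=5 start=0 accept={1,3,4} delta: 0a->0 0b->1 1a->2 1b->3 2a->0 2b->0 3a->4 3b->1 4a->3 4b->0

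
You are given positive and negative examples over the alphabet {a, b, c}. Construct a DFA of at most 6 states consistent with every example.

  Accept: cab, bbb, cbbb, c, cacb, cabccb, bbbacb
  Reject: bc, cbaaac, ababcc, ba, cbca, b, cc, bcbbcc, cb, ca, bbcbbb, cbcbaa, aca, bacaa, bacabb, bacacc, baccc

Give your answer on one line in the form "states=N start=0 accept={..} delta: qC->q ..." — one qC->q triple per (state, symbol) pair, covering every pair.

Grow the machine one transition at a time. Run the examples from 0; the earliest place one falls off (shortest prefix, ties alphabetical) gets sent to the lowest-numbered state that keeps every Accept/Reject pair distinguishable — a pair clashes when both reach the same state with identical unread suffix — and to a fresh state only if none does.
a: 0a undefined. 0a->0: ok.
b: 0b undefined. 0b->0: no, bbb/ba meet in 0. Open state 1: 0b->1.
c: 0c undefined. 0c->0: no, cab/b meet in 1. 0c->1: no, c/b meet in 1. Open state 2: 0c->2.
ba: 1a undefined. 1a->0: ok.
bb: 1b undefined. 1b->0: no, bbb/b meet in 1. 1b->1: no, bbb/b meet in 1. 1b->2: no, bbb/cb meet in 2 with "b" left. Open state 3: 1b->3.
bc: 1c undefined. 1c->0: no, c/ababcc meet in 2. 1c->1: ok.
ca: 2a undefined. 2a->0: no, cab/bc meet in 1. 2a->1: no, bbb/bacabb meet in 3 with "b" left. 2a->2: no, cab/cb meet in 2 with "b" left. 2a->3: ok.
cb: 2b undefined. 2b->0: no, cbbb/cbca meet in 3. 2b->1: no, c/cbaaac meet in 2. 2b->2: no, cbbb/cb meet in 2. 2b->3: no, cbbb/bacabb meet in 3 with "bb" left. Open state 4: 2b->4.
cc: 2c undefined. 2c->0: no, c/baccc meet in 2. 2c->1: ok.
bbb: 3b undefined. 3b->0: no, cab/ba meet in 0. 3b->1: no, cab/bc meet in 1. 3b->2: no, cabccb/ca meet in 3. 3b->3: no, cab/ca meet in 3. 3b->4: no, cab/cb meet in 4. Open state 5: 3b->5.
bbc: 3c undefined. 3c->0: no, cab/bbcbbb meet in 5. 3c->1: no, cacb/ca meet in 3. 3c->2: no, cbbb/bbcbbb meet in 4 with "bb" left. 3c->3: ok.
cba: 4a undefined. 4a->0: no, c/cbaaac meet in 2. 4a->1: no, c/cbaaac meet in 2. 4a->2: ok.
cbb: 4b undefined. 4b->0: no, cbbb/bc meet in 1. 4b->1: no, cbbb/ca meet in 3. 4b->2: no, cbbb/cb meet in 4. 4b->3: ok.
cbc: 4c undefined. 4c->0: ok.
bbba: 5a undefined. 5a->0: no, bbbacb/cb meet in 4. 5a->1: no, bbbacb/ca meet in 3. 5a->2: no, bbbacb/ca meet in 3. 5a->3: ok.
cabc: 5c undefined. 5c->0: no, c/bcbbcc meet in 2. 5c->1: no, cabccb/ca meet in 3. 5c->2: no, cabccb/ca meet in 3. 5c->3: ok.
bacaa: 3a undefined. 3a->0: no, c/cbaaac meet in 2. 3a->1: ok.
bbcbb: 5b undefined. 5b->0: ok.
All examples now run through 6 states with every (state, symbol) defined. Accept strings end in {2,5}, Reject strings end in {0,1,3,4}; accept={2,5}.

states=6 start=0 accept={2,5} delta: 0a->0 0b->1 0c->2 1a->0 1b->3 1c->1 2a->3 2b->4 2c->1 3a->1 3b->5 3c->3 4a->2 4b->3 4c->0 5a->3 5b->0 5c->3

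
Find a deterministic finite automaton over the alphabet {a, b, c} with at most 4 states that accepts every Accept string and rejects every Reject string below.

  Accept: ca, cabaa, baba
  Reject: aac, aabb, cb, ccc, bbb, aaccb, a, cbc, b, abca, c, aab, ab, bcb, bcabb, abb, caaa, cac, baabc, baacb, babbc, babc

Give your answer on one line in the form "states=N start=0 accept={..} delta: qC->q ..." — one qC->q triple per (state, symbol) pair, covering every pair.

states=4 start=0 accept={2,3} delta: 0a->0 0b->1 0c->1 1a->2 1b->0 1c->0 2a->0 2b->3 2c->0 3a->3 3b->0 3c->0

Fold the examples into a partial DFA from state 0: repeatedly fix the first undefined (state, symbol) met by the shortest-then-alphabetical prefix, trying targets in increasing order and rejecting any under which an Accept and a Reject string meet in one state with the same remainder; add a state when all current targets are rejected. Accepting states are where Accept strings end.
a: 0a undefined. 0a->0: ok.
b: 0b undefined. 0b->0: no, ca/abca meet in 0 with "ca" left. Open state 1: 0b->1.
c: 0c undefined. 0c->0: no, ca/aac meet in 0. 0c->1: ok.
ba: 1a undefined. 1a->0: no, ca/a meet in 0. 1a->1: no, ca/aac meet in 1. Open state 2: 1a->2.
bb: 1b undefined. 1b->0: ok.
bc: 1c undefined. 1c->0: ok.
baa: 2a undefined. 2a->0: ok.
bab: 2b undefined. 2b->0: no, cabaa/aabb meet in 0. 2b->1: no, cabaa/aabb meet in 0. 2b->2: no, cabaa/aabb meet in 0. Open state 3: 2b->3.
cac: 2c undefined. 2c->0: ok.
baba: 3a undefined. 3a->0: no, cabaa/aabb meet in 0. 3a->1: no, baba/aac meet in 1. 3a->2: no, cabaa/aabb meet in 0. 3a->3: ok.
babb: 3b undefined. 3b->0: ok.
babc: 3c undefined. 3c->0: ok.
All examples now run through 4 states with every (state, symbol) defined. Accept strings end in {2,3}, Reject strings end in {0,1}; accept={2,3}.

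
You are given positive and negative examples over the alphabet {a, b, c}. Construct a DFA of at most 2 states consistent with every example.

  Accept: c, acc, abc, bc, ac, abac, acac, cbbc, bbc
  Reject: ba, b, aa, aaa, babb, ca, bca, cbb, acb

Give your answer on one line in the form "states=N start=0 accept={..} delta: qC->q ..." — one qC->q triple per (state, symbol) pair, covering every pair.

Grow the machine one transition at a time. Run the examples from 0; the earliest place one falls off (shortest prefix, ties alphabetical) gets sent to the lowest-numbered state that keeps every Accept/Reject pair distinguishable — a pair clashes when both reach the same state with identical unread suffix — and to a fresh state only if none does.
a: 0a undefined. 0a->0: ok.
b: 0b undefined. 0b->0: ok.
c: 0c undefined. 0c->0: no, c/ba meet in 0. Open state 1: 0c->1.
ca: 1a undefined. 1a->0: ok.
cb: 1b undefined. 1b->0: ok.
acc: 1c undefined. 1c->0: no, acc/ba meet in 0. 1c->1: ok.
All examples now run through 2 states with every (state, symbol) defined. Accept strings end in {1}, Reject strings end in {0}; accept={1}.

states=2 start=0 accept={1} delta: 0a->0 0b->0 0c->1 1a->0 1b->0 1c->1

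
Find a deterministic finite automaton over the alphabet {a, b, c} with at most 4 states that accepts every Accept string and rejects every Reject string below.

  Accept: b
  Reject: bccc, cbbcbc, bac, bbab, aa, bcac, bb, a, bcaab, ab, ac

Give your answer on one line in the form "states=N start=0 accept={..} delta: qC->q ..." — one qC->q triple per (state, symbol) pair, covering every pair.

Grow the machine one transition at a time. Run the examples from 0; the earliest place one falls off (shortest prefix, ties alphabetical) gets sent to the lowest-numbered state that keeps every Accept/Reject pair distinguishable — a pair clashes when both reach the same state with identical unread suffix — and to a fresh state only if none does.
a: 0a undefined. 0a->0: no, b/ab meet in 0 with "b" left. Open state 1: 0a->1.
b: 0b undefined. 0b->0: no, b/bb meet in 0. 0b->1: no, b/a meet in 1. Open state 2: 0b->2.
c: 0c undefined. 0c->0: ok.
aa: 1a undefined. 1a->0: ok.
ab: 1b undefined. 1b->0: ok.
ac: 1c undefined. 1c->0: ok.
ba: 2a undefined. 2a->0: ok.
bb: 2b undefined. 2b->0: ok.
bc: 2c undefined. 2c->0: no, b/bcaab meet in 2. 2c->1: ok.
All examples now run through 3 states with every (state, symbol) defined. Accept strings end in {2}, Reject strings end in {0,1}; accept={2}.

states=3 start=0 accept={2} delta: 0a->1 0b->2 0c->0 1a->0 1b->0 1c->0 2a->0 2b->0 2c->1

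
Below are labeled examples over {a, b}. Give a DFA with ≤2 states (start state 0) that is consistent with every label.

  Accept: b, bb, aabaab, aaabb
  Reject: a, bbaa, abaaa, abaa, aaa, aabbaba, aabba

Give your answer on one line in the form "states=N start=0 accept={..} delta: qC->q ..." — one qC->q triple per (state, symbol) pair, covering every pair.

states=2 start=0 accept={1} delta: 0a->0 0b->1 1a->0 1b->1

Fold the examples into a partial DFA from state 0: repeatedly fix the first undefined (state, symbol) met by the shortest-then-alphabetical prefix, trying targets in increasing order and rejecting any under which an Accept and a Reject string meet in one state with the same remainder; add a state when all current targets are rejected. Accepting states are where Accept strings end.
a: 0a undefined. 0a->0: ok.
b: 0b undefined. 0b->0: no, b/a meet in 0. Open state 1: 0b->1.
bb: 1b undefined. 1b->0: no, bb/a meet in 0. 1b->1: ok.
aba: 1a undefined. 1a->0: ok.
All examples now run through 2 states with every (state, symbol) defined. Accept strings end in {1}, Reject strings end in {0}; accept={1}.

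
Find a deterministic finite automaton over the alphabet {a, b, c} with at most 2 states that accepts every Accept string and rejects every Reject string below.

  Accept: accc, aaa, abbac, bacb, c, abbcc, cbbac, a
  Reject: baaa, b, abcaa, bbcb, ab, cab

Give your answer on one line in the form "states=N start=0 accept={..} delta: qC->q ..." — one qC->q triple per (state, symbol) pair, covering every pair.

states=2 start=0 accept={0} delta: 0a->0 0b->1 0c->0 1a->1 1b->0 1c->1

State merging on the prefix tree: take the shortest (then alphabetical) example prefix whose next move is undefined and point that move at state 0, else 1, else 2, ...; a target is out if some Accept/Reject pair would then sit in one state with the same input left (inseparable). If every existing state is out, open a new one.
a: 0a undefined. 0a->0: ok.
b: 0b undefined. 0b->0: no, aaa/baaa meet in 0. Open state 1: 0b->1.
c: 0c undefined. 0c->0: ok.
ba: 1a undefined. 1a->0: no, accc/baaa meet in 0. 1a->1: ok.
bb: 1b undefined. 1b->0: ok.
abc: 1c undefined. 1c->0: no, accc/abcaa meet in 0. 1c->1: ok.
All examples now run through 2 states with every (state, symbol) defined. Accept strings end in {0}, Reject strings end in {1}; accept={0}.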